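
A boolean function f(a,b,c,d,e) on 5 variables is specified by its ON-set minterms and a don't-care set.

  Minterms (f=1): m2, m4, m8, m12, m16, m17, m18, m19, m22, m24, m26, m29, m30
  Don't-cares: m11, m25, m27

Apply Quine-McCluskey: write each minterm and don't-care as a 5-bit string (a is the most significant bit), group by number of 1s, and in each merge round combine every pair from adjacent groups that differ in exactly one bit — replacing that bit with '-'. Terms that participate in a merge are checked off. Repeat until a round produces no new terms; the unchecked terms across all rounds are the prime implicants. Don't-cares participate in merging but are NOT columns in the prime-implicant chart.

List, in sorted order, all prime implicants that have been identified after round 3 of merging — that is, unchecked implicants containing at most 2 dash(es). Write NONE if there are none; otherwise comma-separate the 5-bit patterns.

-0010, -1000, -1011, 0-100, 01-00, 1--10, 11-01

Round 0: 00010✓ 00100✓ 01000✓ 01011✓ 01100✓ 10000✓ 10001✓ 10010✓ 10011✓ 10110✓ 11000✓ 11001✓ 11010✓ 11011✓ 11101✓ 11110✓
Round 1: -0010 -1000 -1011 0-100 01-00 1-000✓ 1-001✓ 1-010✓ 1-011✓ 1-110✓ 10-10✓ 100-0✓ 100-1✓ 1000-✓ 1001-✓ 11-01 11-10✓ 110-0✓ 110-1✓ 1100-✓ 1101-✓
Round 2: 1--10 1-0-0✓ 1-0-1✓ 1-00-✓ 1-01-✓ 100--✓ 110--✓
Round 3: 1-0--
PIs = {-0010, -1000, -1011, 0-100, 01-00, 1--10, 1-0--, 11-01}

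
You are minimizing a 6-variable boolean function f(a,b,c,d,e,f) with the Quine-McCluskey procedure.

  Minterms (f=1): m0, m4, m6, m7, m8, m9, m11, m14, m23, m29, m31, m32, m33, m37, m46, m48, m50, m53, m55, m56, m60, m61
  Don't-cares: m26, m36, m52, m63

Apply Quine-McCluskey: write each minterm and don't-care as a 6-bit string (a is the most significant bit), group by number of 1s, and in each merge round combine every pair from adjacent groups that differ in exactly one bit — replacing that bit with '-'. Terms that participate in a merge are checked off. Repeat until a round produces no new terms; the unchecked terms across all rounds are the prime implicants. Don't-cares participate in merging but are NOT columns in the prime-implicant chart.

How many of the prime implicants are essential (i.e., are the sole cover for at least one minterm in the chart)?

6

size-2^0 implicants → 000000(✓)  000100(✓)  000110(✓)  000111(✓)  001000(✓)  001001(✓)  001011(✓)  001110(✓)  010111(✓)  011010  011101(✓)  011111(✓)  100000(✓)  100001(✓)  100100(✓)  100101(✓)  101110(✓)  110000(✓)  110010(✓)  110100(✓)  110101(✓)  110111(✓)  111000(✓)  111100(✓)  111101(✓)  111111(✓)
size-2^1 implicants → -00000(✓)  -00100(✓)  -01110  -10111(✓)  -11101(✓)  -11111(✓)  0-0111  00-000  00-110  000-00(✓)  0001-0  00011-  0010-1  00100-  01-111(✓)  0111-1(✓)  1-0000(✓)  1-0100(✓)  1-0101(✓)  100-00(✓)  100-01(✓)  10000-(✓)  10010-(✓)  11-000(✓)  11-100(✓)  11-101(✓)  11-111(✓)  110-00(✓)  1100-0  1101-1(✓)  11010-(✓)  111-00(✓)  1111-1(✓)  11110-(✓)
size-2^2 implicants → -00-00  -1-111  -111-1  1-0-00  1-010-  100-0-  11--00  11-1-1  11-10-
Unchecked terms (primes): -00-00, -01110, -1-111, -111-1, 0-0111, 00-000, 00-110, 0001-0, 00011-, 0010-1, 00100-, 011010, 1-0-00, 1-010-, 100-0-, 11--00, 11-1-1, 11-10-, 1100-0
Minterm coverage:
  m0 ⊆ -00-00,00-000
  m4 ⊆ -00-00,0001-0
  m6 ⊆ 00-110,0001-0,00011-
  m7 ⊆ 0-0111,00011-
  m8 ⊆ 00-000,00100-
  m9 ⊆ 0010-1,00100-
  m11 ⊆ 0010-1 [E]
  m14 ⊆ -01110,00-110
  m23 ⊆ -1-111,0-0111
  m29 ⊆ -111-1 [E]
  m31 ⊆ -1-111,-111-1
  m32 ⊆ -00-00,1-0-00,100-0-
  m33 ⊆ 100-0- [E]
  m37 ⊆ 1-010-,100-0-
  m46 ⊆ -01110 [E]
  m48 ⊆ 1-0-00,11--00,1100-0
  m50 ⊆ 1100-0 [E]
  m53 ⊆ 1-010-,11-1-1,11-10-
  m55 ⊆ -1-111,11-1-1
  m56 ⊆ 11--00 [E]
  m60 ⊆ 11--00,11-10-
  m61 ⊆ -111-1,11-1-1,11-10-
E = {-01110, -111-1, 0010-1, 100-0-, 11--00, 1100-0}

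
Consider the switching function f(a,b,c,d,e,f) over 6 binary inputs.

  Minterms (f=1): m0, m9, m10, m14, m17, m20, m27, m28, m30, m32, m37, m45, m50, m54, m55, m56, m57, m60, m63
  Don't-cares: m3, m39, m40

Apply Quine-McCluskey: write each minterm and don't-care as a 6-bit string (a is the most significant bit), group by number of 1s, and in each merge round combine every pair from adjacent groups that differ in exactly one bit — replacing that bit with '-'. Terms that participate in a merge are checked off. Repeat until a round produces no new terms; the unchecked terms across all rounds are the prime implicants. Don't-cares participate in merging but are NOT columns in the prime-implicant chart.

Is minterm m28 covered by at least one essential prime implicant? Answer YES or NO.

YES

Round 0: 000000✓ 000011 001001 001010✓ 001110✓ 010001 010100✓ 011011 011100✓ 011110✓ 100000✓ 100101✓ 100111✓ 101000✓ 101101✓ 110010✓ 110110✓ 110111✓ 111000✓ 111001✓ 111100✓ 111111✓
Round 1: -00000 -11100 0-1110 001-10 01-100 0111-0 1-0111 1-1000 10-000 10-101 1001-1 11-111 110-10 11011- 111-00 11100-
PIs = {-00000, -11100, 0-1110, 000011, 001-10, 001001, 01-100, 010001, 011011, 0111-0, 1-0111, 1-1000, 10-000, 10-101, 1001-1, 11-111, 110-10, 11011-, 111-00, 11100-}
Coverage chart:
  m0: -00000 ←essential
  m9: 001001 ←essential
  m10: 001-10 ←essential
  m14: 0-1110,001-10
  m17: 010001 ←essential
  m20: 01-100 ←essential
  m27: 011011 ←essential
  m28: -11100,01-100,0111-0
  m30: 0-1110,0111-0
  m32: -00000,10-000
  m37: 10-101,1001-1
  m45: 10-101 ←essential
  m50: 110-10 ←essential
  m54: 110-10,11011-
  m55: 1-0111,11-111,11011-
  m56: 1-1000,111-00,11100-
  m57: 11100- ←essential
  m60: -11100,111-00
  m63: 11-111 ←essential
Essential: -00000, 001-10, 001001, 01-100, 010001, 011011, 10-101, 11-111, 110-10, 11100-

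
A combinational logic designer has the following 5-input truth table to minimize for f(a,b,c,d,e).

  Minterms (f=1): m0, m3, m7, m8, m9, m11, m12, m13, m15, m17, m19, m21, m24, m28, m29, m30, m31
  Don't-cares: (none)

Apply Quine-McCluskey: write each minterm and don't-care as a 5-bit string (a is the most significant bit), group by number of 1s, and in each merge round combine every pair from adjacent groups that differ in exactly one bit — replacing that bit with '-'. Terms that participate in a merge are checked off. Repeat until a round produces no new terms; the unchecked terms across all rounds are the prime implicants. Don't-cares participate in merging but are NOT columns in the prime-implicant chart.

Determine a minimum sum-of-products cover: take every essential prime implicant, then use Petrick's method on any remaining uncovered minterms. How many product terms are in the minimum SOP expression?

size-2^0 implicants → 00000(✓)  00011(✓)  00111(✓)  01000(✓)  01001(✓)  01011(✓)  01100(✓)  01101(✓)  01111(✓)  10001(✓)  10011(✓)  10101(✓)  11000(✓)  11100(✓)  11101(✓)  11110(✓)  11111(✓)
size-2^1 implicants → -0011  -1000(✓)  -1100(✓)  -1101(✓)  -1111(✓)  0-000  0-011(✓)  0-111(✓)  00-11(✓)  01-00(✓)  01-01(✓)  01-11(✓)  010-1(✓)  0100-(✓)  011-1(✓)  0110-(✓)  1-101  10-01  100-1  11-00(✓)  111-0(✓)  111-1(✓)  1110-(✓)  1111-(✓)
size-2^2 implicants → -1-00  -11-1  -110-  0--11  01--1  01-0-  111--
Unchecked terms (primes): -0011, -1-00, -11-1, -110-, 0--11, 0-000, 01--1, 01-0-, 1-101, 10-01, 100-1, 111--
Minterm coverage:
  m0 ⊆ 0-000 [E]
  m3 ⊆ -0011,0--11
  m7 ⊆ 0--11 [E]
  m8 ⊆ -1-00,0-000,01-0-
  m9 ⊆ 01--1,01-0-
  m11 ⊆ 0--11,01--1
  m12 ⊆ -1-00,-110-,01-0-
  m13 ⊆ -11-1,-110-,01--1,01-0-
  m15 ⊆ -11-1,0--11,01--1
  m17 ⊆ 10-01,100-1
  m19 ⊆ -0011,100-1
  m21 ⊆ 1-101,10-01
  m24 ⊆ -1-00 [E]
  m28 ⊆ -1-00,-110-,111--
  m29 ⊆ -11-1,-110-,1-101,111--
  m30 ⊆ 111-- [E]
  m31 ⊆ -11-1,111--
E = {-1-00, 0--11, 0-000, 111--}
Petrick residual → -0011, 01--1, 10-01
Cover = b'c'de + bd'e' + a'de + a'c'd'e' + a'be + ab'd'e + abc  |cover|=7

7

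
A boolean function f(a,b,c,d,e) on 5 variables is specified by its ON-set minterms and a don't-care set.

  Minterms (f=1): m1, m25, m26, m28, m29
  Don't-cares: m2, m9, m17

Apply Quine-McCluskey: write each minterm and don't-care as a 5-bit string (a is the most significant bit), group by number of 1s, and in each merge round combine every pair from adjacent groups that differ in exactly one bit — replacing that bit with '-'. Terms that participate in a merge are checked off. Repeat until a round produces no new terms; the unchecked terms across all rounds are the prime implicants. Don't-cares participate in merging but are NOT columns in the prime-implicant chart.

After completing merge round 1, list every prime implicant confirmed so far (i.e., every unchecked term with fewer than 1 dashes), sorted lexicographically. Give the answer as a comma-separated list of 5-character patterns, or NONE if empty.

00010, 11010

[col 0] 00001*, 00010, 01001*, 10001*, 11001*, 11010, 11100*, 11101*
[col 1] -0001*, -1001*, 0-001*, 1-001*, 11-01, 1110-
[col 2] --001
Prime implicants: --001, 00010, 11-01, 11010, 1110-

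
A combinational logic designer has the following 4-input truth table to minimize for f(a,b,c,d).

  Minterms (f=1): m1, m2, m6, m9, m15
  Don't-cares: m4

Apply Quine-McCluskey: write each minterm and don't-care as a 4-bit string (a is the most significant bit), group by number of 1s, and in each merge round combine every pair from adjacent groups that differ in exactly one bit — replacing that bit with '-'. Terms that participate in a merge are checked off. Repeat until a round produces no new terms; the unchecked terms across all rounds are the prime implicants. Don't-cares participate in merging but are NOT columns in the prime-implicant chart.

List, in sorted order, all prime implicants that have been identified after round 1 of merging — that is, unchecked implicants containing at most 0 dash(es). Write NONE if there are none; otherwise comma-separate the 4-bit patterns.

1111

size-2^0 implicants → 0001(✓)  0010(✓)  0100(✓)  0110(✓)  1001(✓)  1111
size-2^1 implicants → -001  0-10  01-0
Unchecked terms (primes): -001, 0-10, 01-0, 1111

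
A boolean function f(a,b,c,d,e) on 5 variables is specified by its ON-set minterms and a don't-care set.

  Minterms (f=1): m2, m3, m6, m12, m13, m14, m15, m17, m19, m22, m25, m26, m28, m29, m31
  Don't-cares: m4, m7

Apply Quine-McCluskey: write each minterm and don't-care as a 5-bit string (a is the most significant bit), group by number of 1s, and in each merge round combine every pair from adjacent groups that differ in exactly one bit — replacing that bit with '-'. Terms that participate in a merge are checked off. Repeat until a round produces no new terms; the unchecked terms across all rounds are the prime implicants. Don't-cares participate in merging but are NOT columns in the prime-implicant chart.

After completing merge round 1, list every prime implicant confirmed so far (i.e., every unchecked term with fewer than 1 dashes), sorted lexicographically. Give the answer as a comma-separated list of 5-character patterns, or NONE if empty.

11010

[col 0] 00010*, 00011*, 00100*, 00110*, 00111*, 01100*, 01101*, 01110*, 01111*, 10001*, 10011*, 10110*, 11001*, 11010, 11100*, 11101*, 11111*
[col 1] -0011, -0110, -1100*, -1101*, -1111*, 0-100*, 0-110*, 0-111*, 00-10*, 00-11*, 0001-*, 001-0*, 0011-*, 011-0*, 011-1*, 0110-*, 0111-*, 1-001, 100-1, 11-01, 111-1*, 1110-*
[col 2] -11-1, -110-, 0-1-0, 0-11-, 00-1-, 011--
Prime implicants: -0011, -0110, -11-1, -110-, 0-1-0, 0-11-, 00-1-, 011--, 1-001, 100-1, 11-01, 11010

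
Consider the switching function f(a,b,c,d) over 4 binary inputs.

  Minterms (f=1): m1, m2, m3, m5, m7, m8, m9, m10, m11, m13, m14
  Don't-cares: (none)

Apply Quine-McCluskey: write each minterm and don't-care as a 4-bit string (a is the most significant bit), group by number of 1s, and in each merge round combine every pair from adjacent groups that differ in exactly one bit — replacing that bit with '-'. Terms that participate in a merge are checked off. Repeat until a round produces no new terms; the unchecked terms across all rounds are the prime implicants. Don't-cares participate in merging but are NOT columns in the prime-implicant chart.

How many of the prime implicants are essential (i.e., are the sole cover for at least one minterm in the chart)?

5

[col 0] 0001*, 0010*, 0011*, 0101*, 0111*, 1000*, 1001*, 1010*, 1011*, 1101*, 1110*
[col 1] -001*, -010*, -011*, -101*, 0-01*, 0-11*, 00-1*, 001-*, 01-1*, 1-01*, 1-10, 10-0*, 10-1*, 100-*, 101-*
[col 2] --01, -0-1, -01-, 0--1, 10--
Prime implicants: --01, -0-1, -01-, 0--1, 1-10, 10--
PI chart (minterm → PIs covering it):
  1 | --01,-0-1,0--1
  2 | -01-  (sole → essential)
  3 | -0-1,-01-,0--1
  5 | --01,0--1
  7 | 0--1  (sole → essential)
  8 | 10--  (sole → essential)
  9 | --01,-0-1,10--
  10 | -01-,1-10,10--
  11 | -0-1,-01-,10--
  13 | --01  (sole → essential)
  14 | 1-10  (sole → essential)
Essential prime implicants: --01, -01-, 0--1, 1-10, 10--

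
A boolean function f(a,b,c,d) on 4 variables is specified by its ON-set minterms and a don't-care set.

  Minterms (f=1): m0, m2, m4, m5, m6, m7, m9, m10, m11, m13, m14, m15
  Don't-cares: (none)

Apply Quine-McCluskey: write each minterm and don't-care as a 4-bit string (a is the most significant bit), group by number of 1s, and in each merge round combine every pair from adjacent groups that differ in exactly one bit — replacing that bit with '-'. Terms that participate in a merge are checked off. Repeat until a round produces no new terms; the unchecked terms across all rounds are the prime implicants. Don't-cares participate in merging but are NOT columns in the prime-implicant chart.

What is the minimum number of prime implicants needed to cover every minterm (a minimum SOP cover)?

4

Round 0: 0000✓ 0010✓ 0100✓ 0101✓ 0110✓ 0111✓ 1001✓ 1010✓ 1011✓ 1101✓ 1110✓ 1111✓
Round 1: -010✓ -101✓ -110✓ -111✓ 0-00✓ 0-10✓ 00-0✓ 01-0✓ 01-1✓ 010-✓ 011-✓ 1-01✓ 1-10✓ 1-11✓ 10-1✓ 101-✓ 11-1✓ 111-✓
Round 2: --10 -1-1 -11- 0--0 01-- 1--1 1-1-
PIs = {--10, -1-1, -11-, 0--0, 01--, 1--1, 1-1-}
Coverage chart:
  m0: 0--0 ←essential
  m2: --10,0--0
  m4: 0--0,01--
  m5: -1-1,01--
  m6: --10,-11-,0--0,01--
  m7: -1-1,-11-,01--
  m9: 1--1 ←essential
  m10: --10,1-1-
  m11: 1--1,1-1-
  m13: -1-1,1--1
  m14: --10,-11-,1-1-
  m15: -1-1,-11-,1--1,1-1-
Essential: 0--0, 1--1
Petrick residual → --10, -1-1
Min cover (4 terms): cd' + bd + a'd' + ad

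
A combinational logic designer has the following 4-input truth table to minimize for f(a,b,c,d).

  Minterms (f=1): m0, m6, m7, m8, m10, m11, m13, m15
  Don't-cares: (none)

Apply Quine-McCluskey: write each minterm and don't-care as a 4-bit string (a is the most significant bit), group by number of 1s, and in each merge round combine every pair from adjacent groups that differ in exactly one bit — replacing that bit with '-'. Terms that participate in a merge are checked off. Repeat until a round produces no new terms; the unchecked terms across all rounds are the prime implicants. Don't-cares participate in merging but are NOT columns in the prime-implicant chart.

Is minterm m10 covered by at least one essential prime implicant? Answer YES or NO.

NO

Round 0: 0000✓ 0110✓ 0111✓ 1000✓ 1010✓ 1011✓ 1101✓ 1111✓
Round 1: -000 -111 011- 1-11 10-0 101- 11-1
PIs = {-000, -111, 011-, 1-11, 10-0, 101-, 11-1}
Coverage chart:
  m0: -000 ←essential
  m6: 011- ←essential
  m7: -111,011-
  m8: -000,10-0
  m10: 10-0,101-
  m11: 1-11,101-
  m13: 11-1 ←essential
  m15: -111,1-11,11-1
Essential: -000, 011-, 11-1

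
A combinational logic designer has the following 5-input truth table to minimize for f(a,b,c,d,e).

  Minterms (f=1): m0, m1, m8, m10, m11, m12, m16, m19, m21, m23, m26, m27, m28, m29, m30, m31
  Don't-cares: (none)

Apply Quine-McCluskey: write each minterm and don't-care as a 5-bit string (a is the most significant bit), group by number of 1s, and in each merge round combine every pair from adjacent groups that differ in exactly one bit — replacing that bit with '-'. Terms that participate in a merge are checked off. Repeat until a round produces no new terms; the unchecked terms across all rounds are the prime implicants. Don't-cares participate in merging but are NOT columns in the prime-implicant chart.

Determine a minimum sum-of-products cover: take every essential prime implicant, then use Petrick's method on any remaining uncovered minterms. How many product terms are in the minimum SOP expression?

size-2^0 implicants → 00000(✓)  00001(✓)  01000(✓)  01010(✓)  01011(✓)  01100(✓)  10000(✓)  10011(✓)  10101(✓)  10111(✓)  11010(✓)  11011(✓)  11100(✓)  11101(✓)  11110(✓)  11111(✓)
size-2^1 implicants → -0000  -1010(✓)  -1011(✓)  -1100  0-000  0000-  01-00  010-0  0101-(✓)  1-011(✓)  1-101(✓)  1-111(✓)  10-11(✓)  101-1(✓)  11-10(✓)  11-11(✓)  1101-(✓)  111-0(✓)  111-1(✓)  1110-(✓)  1111-(✓)
size-2^2 implicants → -101-  1--11  1-1-1  11-1-  111--
Unchecked terms (primes): -0000, -101-, -1100, 0-000, 0000-, 01-00, 010-0, 1--11, 1-1-1, 11-1-, 111--
Minterm coverage:
  m0 ⊆ -0000,0-000,0000-
  m1 ⊆ 0000- [E]
  m8 ⊆ 0-000,01-00,010-0
  m10 ⊆ -101-,010-0
  m11 ⊆ -101- [E]
  m12 ⊆ -1100,01-00
  m16 ⊆ -0000 [E]
  m19 ⊆ 1--11 [E]
  m21 ⊆ 1-1-1 [E]
  m23 ⊆ 1--11,1-1-1
  m26 ⊆ -101-,11-1-
  m27 ⊆ -101-,1--11,11-1-
  m28 ⊆ -1100,111--
  m29 ⊆ 1-1-1,111--
  m30 ⊆ 11-1-,111--
  m31 ⊆ 1--11,1-1-1,11-1-,111--
E = {-0000, -101-, 0000-, 1--11, 1-1-1}
Petrick residual → 01-00, 111--
Cover = b'c'd'e' + bc'd + a'b'c'd' + a'bd'e' + ade + ace + abc  |cover|=7

7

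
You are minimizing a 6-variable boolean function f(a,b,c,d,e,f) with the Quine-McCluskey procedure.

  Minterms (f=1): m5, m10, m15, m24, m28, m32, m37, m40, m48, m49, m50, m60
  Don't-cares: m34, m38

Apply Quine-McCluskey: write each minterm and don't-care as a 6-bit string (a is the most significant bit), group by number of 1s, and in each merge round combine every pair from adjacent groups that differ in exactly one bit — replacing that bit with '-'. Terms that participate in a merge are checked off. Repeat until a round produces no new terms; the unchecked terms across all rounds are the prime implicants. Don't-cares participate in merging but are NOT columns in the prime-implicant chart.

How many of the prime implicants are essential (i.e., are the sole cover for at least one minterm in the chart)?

[col 0] 000101*, 001010, 001111, 011000*, 011100*, 100000*, 100010*, 100101*, 100110*, 101000*, 110000*, 110001*, 110010*, 111100*
[col 1] -00101, -11100, 011-00, 1-0000*, 1-0010*, 10-000, 100-10, 1000-0*, 1100-0*, 11000-
[col 2] 1-00-0
Prime implicants: -00101, -11100, 001010, 001111, 011-00, 1-00-0, 10-000, 100-10, 11000-
PI chart (minterm → PIs covering it):
  5 | -00101  (sole → essential)
  10 | 001010  (sole → essential)
  15 | 001111  (sole → essential)
  24 | 011-00  (sole → essential)
  28 | -11100,011-00
  32 | 1-00-0,10-000
  37 | -00101  (sole → essential)
  40 | 10-000  (sole → essential)
  48 | 1-00-0,11000-
  49 | 11000-  (sole → essential)
  50 | 1-00-0  (sole → essential)
  60 | -11100  (sole → essential)
Essential prime implicants: -00101, -11100, 001010, 001111, 011-00, 1-00-0, 10-000, 11000-

8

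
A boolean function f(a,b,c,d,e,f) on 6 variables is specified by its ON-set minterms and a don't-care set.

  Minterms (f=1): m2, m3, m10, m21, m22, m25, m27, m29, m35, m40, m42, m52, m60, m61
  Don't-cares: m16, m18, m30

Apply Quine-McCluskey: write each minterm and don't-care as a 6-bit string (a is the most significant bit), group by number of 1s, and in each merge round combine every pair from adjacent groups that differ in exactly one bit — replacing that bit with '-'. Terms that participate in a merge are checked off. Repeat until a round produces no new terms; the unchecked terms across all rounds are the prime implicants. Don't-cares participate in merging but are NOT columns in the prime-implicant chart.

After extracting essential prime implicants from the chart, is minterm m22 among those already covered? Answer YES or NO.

size-2^0 implicants → 000010(✓)  000011(✓)  001010(✓)  010000(✓)  010010(✓)  010101(✓)  010110(✓)  011001(✓)  011011(✓)  011101(✓)  011110(✓)  100011(✓)  101000(✓)  101010(✓)  110100(✓)  111100(✓)  111101(✓)
size-2^1 implicants → -00011  -01010  -11101  0-0010  00-010  00001-  01-101  01-110  010-10  0100-0  011-01  0110-1  1010-0  11-100  11110-
Unchecked terms (primes): -00011, -01010, -11101, 0-0010, 00-010, 00001-, 01-101, 01-110, 010-10, 0100-0, 011-01, 0110-1, 1010-0, 11-100, 11110-
Minterm coverage:
  m2 ⊆ 0-0010,00-010,00001-
  m3 ⊆ -00011,00001-
  m10 ⊆ -01010,00-010
  m21 ⊆ 01-101 [E]
  m22 ⊆ 01-110,010-10
  m25 ⊆ 011-01,0110-1
  m27 ⊆ 0110-1 [E]
  m29 ⊆ -11101,01-101,011-01
  m35 ⊆ -00011 [E]
  m40 ⊆ 1010-0 [E]
  m42 ⊆ -01010,1010-0
  m52 ⊆ 11-100 [E]
  m60 ⊆ 11-100,11110-
  m61 ⊆ -11101,11110-
E = {-00011, 01-101, 0110-1, 1010-0, 11-100}

NO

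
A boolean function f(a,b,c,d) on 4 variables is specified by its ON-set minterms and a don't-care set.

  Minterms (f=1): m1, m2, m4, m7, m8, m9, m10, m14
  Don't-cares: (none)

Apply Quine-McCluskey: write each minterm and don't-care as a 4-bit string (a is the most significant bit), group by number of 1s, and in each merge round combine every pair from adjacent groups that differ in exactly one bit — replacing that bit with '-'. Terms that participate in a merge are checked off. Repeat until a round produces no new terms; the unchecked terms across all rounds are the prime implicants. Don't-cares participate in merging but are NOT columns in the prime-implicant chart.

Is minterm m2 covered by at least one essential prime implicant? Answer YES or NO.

YES

[col 0] 0001*, 0010*, 0100, 0111, 1000*, 1001*, 1010*, 1110*
[col 1] -001, -010, 1-10, 10-0, 100-
Prime implicants: -001, -010, 0100, 0111, 1-10, 10-0, 100-
PI chart (minterm → PIs covering it):
  1 | -001  (sole → essential)
  2 | -010  (sole → essential)
  4 | 0100  (sole → essential)
  7 | 0111  (sole → essential)
  8 | 10-0,100-
  9 | -001,100-
  10 | -010,1-10,10-0
  14 | 1-10  (sole → essential)
Essential prime implicants: -001, -010, 0100, 0111, 1-10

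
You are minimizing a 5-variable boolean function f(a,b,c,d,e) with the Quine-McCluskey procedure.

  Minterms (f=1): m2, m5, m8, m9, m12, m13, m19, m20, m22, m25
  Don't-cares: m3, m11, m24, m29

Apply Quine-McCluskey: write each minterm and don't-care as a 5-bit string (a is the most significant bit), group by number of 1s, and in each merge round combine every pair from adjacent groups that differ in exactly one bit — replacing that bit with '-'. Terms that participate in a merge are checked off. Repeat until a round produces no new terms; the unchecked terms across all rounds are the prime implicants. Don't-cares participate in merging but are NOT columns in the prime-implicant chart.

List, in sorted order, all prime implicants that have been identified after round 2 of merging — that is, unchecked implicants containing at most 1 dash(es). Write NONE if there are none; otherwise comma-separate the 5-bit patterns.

Round 0: 00010✓ 00011✓ 00101✓ 01000✓ 01001✓ 01011✓ 01100✓ 01101✓ 10011✓ 10100✓ 10110✓ 11000✓ 11001✓ 11101✓
Round 1: -0011 -1000✓ -1001✓ -1101✓ 0-011 0-101 0001- 01-00✓ 01-01✓ 010-1 0100-✓ 0110-✓ 101-0 11-01✓ 1100-✓
Round 2: -1-01 -100- 01-0-
PIs = {-0011, -1-01, -100-, 0-011, 0-101, 0001-, 01-0-, 010-1, 101-0}

-0011, 0-011, 0-101, 0001-, 010-1, 101-0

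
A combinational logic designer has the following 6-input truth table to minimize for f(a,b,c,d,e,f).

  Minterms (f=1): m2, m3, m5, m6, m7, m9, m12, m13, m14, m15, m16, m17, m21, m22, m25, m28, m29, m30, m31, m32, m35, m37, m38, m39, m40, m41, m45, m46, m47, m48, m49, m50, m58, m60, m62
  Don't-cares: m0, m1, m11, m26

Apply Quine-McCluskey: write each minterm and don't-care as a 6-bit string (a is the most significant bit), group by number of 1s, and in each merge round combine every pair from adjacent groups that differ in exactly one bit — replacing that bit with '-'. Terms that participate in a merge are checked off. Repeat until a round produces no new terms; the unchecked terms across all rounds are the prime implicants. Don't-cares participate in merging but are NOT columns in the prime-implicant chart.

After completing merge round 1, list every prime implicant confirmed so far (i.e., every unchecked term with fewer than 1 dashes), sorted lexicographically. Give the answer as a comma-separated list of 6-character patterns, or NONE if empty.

NONE

Round 0: 000000✓ 000001✓ 000010✓ 000011✓ 000101✓ 000110✓ 000111✓ 001001✓ 001011✓ 001100✓ 001101✓ 001110✓ 001111✓ 010000✓ 010001✓ 010101✓ 010110✓ 011001✓ 011010✓ 011100✓ 011101✓ 011110✓ 011111✓ 100000✓ 100011✓ 100101✓ 100110✓ 100111✓ 101000✓ 101001✓ 101101✓ 101110✓ 101111✓ 110000✓ 110001✓ 110010✓ 111010✓ 111100✓ 111110✓
Round 1: -00000✓ -00011✓ -00101✓ -00110✓ -00111✓ -01001✓ -01101✓ -01110✓ -01111✓ -10000✓ -10001✓ -11010✓ -11100✓ -11110✓ 0-0000✓ 0-0001✓ 0-0101✓ 0-0110✓ 0-1001✓ 0-1100✓ 0-1101✓ 0-1110✓ 0-1111✓ 00-001✓ 00-011✓ 00-101✓ 00-110✓ 00-111✓ 000-01✓ 000-10✓ 000-11✓ 0000-0✓ 0000-1✓ 00000-✓ 00001-✓ 0001-1✓ 00011-✓ 001-01✓ 001-11✓ 0010-1✓ 0011-0✓ 0011-1✓ 00110-✓ 00111-✓ 01-001✓ 01-101✓ 01-110✓ 010-01✓ 01000-✓ 011-01✓ 011-10✓ 0111-0✓ 0111-1✓ 01110-✓ 01111-✓ 1-0000✓ 1-1110✓ 10-000 10-101✓ 10-110✓ 10-111✓ 100-11✓ 1001-1✓ 10011-✓ 101-01✓ 10100- 1011-1✓ 10111-✓ 11-010 1100-0 11000-✓ 111-10✓ 1111-0✓
Round 2: --0000 --1110 -0-101✓ -0-110✓ -0-111✓ -00-11 -001-1✓ -0011-✓ -01-01 -011-1✓ -0111-✓ -1000- -11-10 -111-0 0--001✓ 0--101✓ 0--110 0-0-01✓ 0-000- 0-1-01✓ 0-11-0✓ 0-11-1✓ 0-110-✓ 0-111-✓ 00--01✓ 00--11✓ 00-0-1✓ 00-1-1✓ 00-11-✓ 000--1✓ 000-1- 0000-- 001--1✓ 0011--✓ 01--01✓ 0111--✓ 10-1-1✓ 10-11-✓
Round 3: -0-1-1 -0-11- 0---01 0-11-- 00---1
PIs = {--0000, --1110, -0-1-1, -0-11-, -00-11, -01-01, -1000-, -11-10, -111-0, 0---01, 0--110, 0-000-, 0-11--, 00---1, 000-1-, 0000--, 10-000, 10100-, 11-010, 1100-0}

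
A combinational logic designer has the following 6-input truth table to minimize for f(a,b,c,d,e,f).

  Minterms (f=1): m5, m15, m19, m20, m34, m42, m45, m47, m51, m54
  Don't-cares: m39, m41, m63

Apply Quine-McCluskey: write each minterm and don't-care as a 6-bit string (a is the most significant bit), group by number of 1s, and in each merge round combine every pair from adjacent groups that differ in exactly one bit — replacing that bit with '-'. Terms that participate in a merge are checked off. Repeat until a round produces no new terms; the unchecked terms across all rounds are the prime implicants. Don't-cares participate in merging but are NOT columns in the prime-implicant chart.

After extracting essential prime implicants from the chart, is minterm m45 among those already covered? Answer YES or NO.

NO

size-2^0 implicants → 000101  001111(✓)  010011(✓)  010100  100010(✓)  100111(✓)  101001(✓)  101010(✓)  101101(✓)  101111(✓)  110011(✓)  110110  111111(✓)
size-2^1 implicants → -01111  -10011  1-1111  10-010  10-111  101-01  1011-1
Unchecked terms (primes): -01111, -10011, 000101, 010100, 1-1111, 10-010, 10-111, 101-01, 1011-1, 110110
Minterm coverage:
  m5 ⊆ 000101 [E]
  m15 ⊆ -01111 [E]
  m19 ⊆ -10011 [E]
  m20 ⊆ 010100 [E]
  m34 ⊆ 10-010 [E]
  m42 ⊆ 10-010 [E]
  m45 ⊆ 101-01,1011-1
  m47 ⊆ -01111,1-1111,10-111,1011-1
  m51 ⊆ -10011 [E]
  m54 ⊆ 110110 [E]
E = {-01111, -10011, 000101, 010100, 10-010, 110110}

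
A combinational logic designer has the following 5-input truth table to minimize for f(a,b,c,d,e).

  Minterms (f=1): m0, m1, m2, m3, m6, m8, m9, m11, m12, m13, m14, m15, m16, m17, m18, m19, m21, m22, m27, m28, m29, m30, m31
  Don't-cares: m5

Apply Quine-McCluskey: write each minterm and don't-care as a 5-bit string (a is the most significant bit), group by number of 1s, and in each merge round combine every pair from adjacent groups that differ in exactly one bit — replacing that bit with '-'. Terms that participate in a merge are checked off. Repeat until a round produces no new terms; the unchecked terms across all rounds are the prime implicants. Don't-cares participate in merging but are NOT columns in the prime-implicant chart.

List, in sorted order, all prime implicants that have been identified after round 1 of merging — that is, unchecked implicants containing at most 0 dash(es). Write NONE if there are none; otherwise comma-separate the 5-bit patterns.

[col 0] 00000*, 00001*, 00010*, 00011*, 00101*, 00110*, 01000*, 01001*, 01011*, 01100*, 01101*, 01110*, 01111*, 10000*, 10001*, 10010*, 10011*, 10101*, 10110*, 11011*, 11100*, 11101*, 11110*, 11111*
[col 1] -0000*, -0001*, -0010*, -0011*, -0101*, -0110*, -1011*, -1100*, -1101*, -1110*, -1111*, 0-000*, 0-001*, 0-011*, 0-101*, 0-110*, 00-01*, 00-10*, 000-0*, 000-1*, 0000-*, 0001-*, 01-00*, 01-01*, 01-11*, 010-1*, 0100-*, 011-0*, 011-1*, 0110-*, 0111-*, 1-011*, 1-101*, 1-110*, 10-01*, 10-10*, 100-0*, 100-1*, 1000-*, 1001-*, 11-11*, 111-0*, 111-1*, 1110-*, 1111-*
[col 2] --011, --101, --110, -0-01, -0-10, -00-0*, -00-1*, -000-*, -001-*, -1-11, -11-0*, -11-1*, -110-*, -111-*, 0--01, 0-0-1, 0-00-, 000--*, 01--1, 01-0-, 011--*, 100--*, 111--*
[col 3] -00--, -11--
Prime implicants: --011, --101, --110, -0-01, -0-10, -00--, -1-11, -11--, 0--01, 0-0-1, 0-00-, 01--1, 01-0-

NONE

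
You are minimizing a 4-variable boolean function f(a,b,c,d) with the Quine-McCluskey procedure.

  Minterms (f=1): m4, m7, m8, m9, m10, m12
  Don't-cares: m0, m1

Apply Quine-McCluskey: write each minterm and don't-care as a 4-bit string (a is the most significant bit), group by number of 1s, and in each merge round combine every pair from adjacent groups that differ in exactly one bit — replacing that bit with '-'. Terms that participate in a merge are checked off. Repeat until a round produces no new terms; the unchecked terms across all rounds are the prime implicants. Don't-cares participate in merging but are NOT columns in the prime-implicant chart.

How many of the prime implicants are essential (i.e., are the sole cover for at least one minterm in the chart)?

4

Round 0: 0000✓ 0001✓ 0100✓ 0111 1000✓ 1001✓ 1010✓ 1100✓
Round 1: -000✓ -001✓ -100✓ 0-00✓ 000-✓ 1-00✓ 10-0 100-✓
Round 2: --00 -00-
PIs = {--00, -00-, 0111, 10-0}
Coverage chart:
  m4: --00 ←essential
  m7: 0111 ←essential
  m8: --00,-00-,10-0
  m9: -00- ←essential
  m10: 10-0 ←essential
  m12: --00 ←essential
Essential: --00, -00-, 0111, 10-0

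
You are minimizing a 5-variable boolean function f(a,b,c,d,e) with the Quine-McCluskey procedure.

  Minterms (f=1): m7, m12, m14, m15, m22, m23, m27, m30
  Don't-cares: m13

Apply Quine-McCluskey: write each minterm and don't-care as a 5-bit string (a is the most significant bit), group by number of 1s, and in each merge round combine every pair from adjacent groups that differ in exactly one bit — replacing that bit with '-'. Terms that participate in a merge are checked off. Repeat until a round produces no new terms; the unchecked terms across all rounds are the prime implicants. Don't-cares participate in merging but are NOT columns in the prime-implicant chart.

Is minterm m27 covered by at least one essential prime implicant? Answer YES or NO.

YES

Round 0: 00111✓ 01100✓ 01101✓ 01110✓ 01111✓ 10110✓ 10111✓ 11011 11110✓
Round 1: -0111 -1110 0-111 011-0✓ 011-1✓ 0110-✓ 0111-✓ 1-110 1011-
Round 2: 011--
PIs = {-0111, -1110, 0-111, 011--, 1-110, 1011-, 11011}
Coverage chart:
  m7: -0111,0-111
  m12: 011-- ←essential
  m14: -1110,011--
  m15: 0-111,011--
  m22: 1-110,1011-
  m23: -0111,1011-
  m27: 11011 ←essential
  m30: -1110,1-110
Essential: 011--, 11011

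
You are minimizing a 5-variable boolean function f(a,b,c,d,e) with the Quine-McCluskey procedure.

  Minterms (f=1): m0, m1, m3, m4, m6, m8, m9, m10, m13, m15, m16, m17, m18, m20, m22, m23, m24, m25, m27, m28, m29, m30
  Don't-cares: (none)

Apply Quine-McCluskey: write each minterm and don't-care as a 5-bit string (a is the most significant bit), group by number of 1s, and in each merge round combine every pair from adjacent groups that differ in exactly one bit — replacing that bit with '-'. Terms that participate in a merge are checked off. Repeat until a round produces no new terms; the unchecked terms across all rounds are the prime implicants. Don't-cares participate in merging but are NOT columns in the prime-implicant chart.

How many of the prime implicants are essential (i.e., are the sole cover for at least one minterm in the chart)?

9

[col 0] 00000*, 00001*, 00011*, 00100*, 00110*, 01000*, 01001*, 01010*, 01101*, 01111*, 10000*, 10001*, 10010*, 10100*, 10110*, 10111*, 11000*, 11001*, 11011*, 11100*, 11101*, 11110*
[col 1] -0000*, -0001*, -0100*, -0110*, -1000*, -1001*, -1101*, 0-000*, 0-001*, 00-00*, 000-1, 0000-*, 001-0*, 01-01*, 010-0, 0100-*, 011-1, 1-000*, 1-001*, 1-100*, 1-110*, 10-00*, 10-10*, 100-0*, 1000-*, 101-0*, 1011-, 11-00*, 11-01*, 110-1, 1100-*, 111-0*, 1110-*
[col 2] --000*, --001*, -0-00, -000-*, -01-0, -1-01, -100-*, 0-00-*, 1--00, 1-00-*, 1-1-0, 10--0, 11-0-
[col 3] --00-
Prime implicants: --00-, -0-00, -01-0, -1-01, 000-1, 010-0, 011-1, 1--00, 1-1-0, 10--0, 1011-, 11-0-, 110-1
PI chart (minterm → PIs covering it):
  0 | --00-,-0-00
  1 | --00-,000-1
  3 | 000-1  (sole → essential)
  4 | -0-00,-01-0
  6 | -01-0  (sole → essential)
  8 | --00-,010-0
  9 | --00-,-1-01
  10 | 010-0  (sole → essential)
  13 | -1-01,011-1
  15 | 011-1  (sole → essential)
  16 | --00-,-0-00,1--00,10--0
  17 | --00-  (sole → essential)
  18 | 10--0  (sole → essential)
  20 | -0-00,-01-0,1--00,1-1-0,10--0
  22 | -01-0,1-1-0,10--0,1011-
  23 | 1011-  (sole → essential)
  24 | --00-,1--00,11-0-
  25 | --00-,-1-01,11-0-,110-1
  27 | 110-1  (sole → essential)
  28 | 1--00,1-1-0,11-0-
  29 | -1-01,11-0-
  30 | 1-1-0  (sole → essential)
Essential prime implicants: --00-, -01-0, 000-1, 010-0, 011-1, 1-1-0, 10--0, 1011-, 110-1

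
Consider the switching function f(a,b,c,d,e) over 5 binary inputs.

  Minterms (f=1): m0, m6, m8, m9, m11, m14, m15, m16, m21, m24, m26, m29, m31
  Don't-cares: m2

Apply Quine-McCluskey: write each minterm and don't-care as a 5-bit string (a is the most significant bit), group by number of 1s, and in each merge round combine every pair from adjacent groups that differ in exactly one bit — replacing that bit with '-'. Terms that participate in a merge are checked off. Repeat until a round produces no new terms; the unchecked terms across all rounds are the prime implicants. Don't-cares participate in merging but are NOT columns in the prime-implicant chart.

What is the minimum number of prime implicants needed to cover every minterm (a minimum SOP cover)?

size-2^0 implicants → 00000(✓)  00010(✓)  00110(✓)  01000(✓)  01001(✓)  01011(✓)  01110(✓)  01111(✓)  10000(✓)  10101(✓)  11000(✓)  11010(✓)  11101(✓)  11111(✓)
size-2^1 implicants → -0000(✓)  -1000(✓)  -1111  0-000(✓)  0-110  00-10  000-0  01-11  010-1  0100-  0111-  1-000(✓)  1-101  110-0  111-1
size-2^2 implicants → --000
Unchecked terms (primes): --000, -1111, 0-110, 00-10, 000-0, 01-11, 010-1, 0100-, 0111-, 1-101, 110-0, 111-1
Minterm coverage:
  m0 ⊆ --000,000-0
  m6 ⊆ 0-110,00-10
  m8 ⊆ --000,0100-
  m9 ⊆ 010-1,0100-
  m11 ⊆ 01-11,010-1
  m14 ⊆ 0-110,0111-
  m15 ⊆ -1111,01-11,0111-
  m16 ⊆ --000 [E]
  m21 ⊆ 1-101 [E]
  m24 ⊆ --000,110-0
  m26 ⊆ 110-0 [E]
  m29 ⊆ 1-101,111-1
  m31 ⊆ -1111,111-1
E = {--000, 1-101, 110-0}
Petrick residual → -1111, 0-110, 010-1
Cover = c'd'e' + bcde + a'cde' + a'bc'e + acd'e + abc'e'  |cover|=6

6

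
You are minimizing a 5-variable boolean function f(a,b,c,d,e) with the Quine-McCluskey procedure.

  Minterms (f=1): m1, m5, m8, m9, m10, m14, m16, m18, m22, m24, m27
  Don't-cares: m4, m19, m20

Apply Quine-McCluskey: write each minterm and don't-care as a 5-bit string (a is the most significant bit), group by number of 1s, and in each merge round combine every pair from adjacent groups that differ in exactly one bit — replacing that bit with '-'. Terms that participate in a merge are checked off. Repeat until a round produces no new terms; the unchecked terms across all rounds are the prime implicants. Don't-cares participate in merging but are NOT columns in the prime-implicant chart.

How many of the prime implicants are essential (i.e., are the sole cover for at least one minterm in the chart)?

3

[col 0] 00001*, 00100*, 00101*, 01000*, 01001*, 01010*, 01110*, 10000*, 10010*, 10011*, 10100*, 10110*, 11000*, 11011*
[col 1] -0100, -1000, 0-001, 00-01, 0010-, 01-10, 010-0, 0100-, 1-000, 1-011, 10-00*, 10-10*, 100-0*, 1001-, 101-0*
[col 2] 10--0
Prime implicants: -0100, -1000, 0-001, 00-01, 0010-, 01-10, 010-0, 0100-, 1-000, 1-011, 10--0, 1001-
PI chart (minterm → PIs covering it):
  1 | 0-001,00-01
  5 | 00-01,0010-
  8 | -1000,010-0,0100-
  9 | 0-001,0100-
  10 | 01-10,010-0
  14 | 01-10  (sole → essential)
  16 | 1-000,10--0
  18 | 10--0,1001-
  22 | 10--0  (sole → essential)
  24 | -1000,1-000
  27 | 1-011  (sole → essential)
Essential prime implicants: 01-10, 1-011, 10--0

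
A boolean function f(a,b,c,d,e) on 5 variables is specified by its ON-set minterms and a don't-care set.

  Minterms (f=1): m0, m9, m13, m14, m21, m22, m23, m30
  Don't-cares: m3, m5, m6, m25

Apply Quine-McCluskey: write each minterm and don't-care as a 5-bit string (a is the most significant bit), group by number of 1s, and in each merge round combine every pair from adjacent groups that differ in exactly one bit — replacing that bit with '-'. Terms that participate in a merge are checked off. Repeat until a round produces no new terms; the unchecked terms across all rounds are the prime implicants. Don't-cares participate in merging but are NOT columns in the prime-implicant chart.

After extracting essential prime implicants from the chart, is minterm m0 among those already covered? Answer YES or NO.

size-2^0 implicants → 00000  00011  00101(✓)  00110(✓)  01001(✓)  01101(✓)  01110(✓)  10101(✓)  10110(✓)  10111(✓)  11001(✓)  11110(✓)
size-2^1 implicants → -0101  -0110(✓)  -1001  -1110(✓)  0-101  0-110(✓)  01-01  1-110(✓)  101-1  1011-
size-2^2 implicants → --110
Unchecked terms (primes): --110, -0101, -1001, 0-101, 00000, 00011, 01-01, 101-1, 1011-
Minterm coverage:
  m0 ⊆ 00000 [E]
  m9 ⊆ -1001,01-01
  m13 ⊆ 0-101,01-01
  m14 ⊆ --110 [E]
  m21 ⊆ -0101,101-1
  m22 ⊆ --110,1011-
  m23 ⊆ 101-1,1011-
  m30 ⊆ --110 [E]
E = {--110, 00000}

YES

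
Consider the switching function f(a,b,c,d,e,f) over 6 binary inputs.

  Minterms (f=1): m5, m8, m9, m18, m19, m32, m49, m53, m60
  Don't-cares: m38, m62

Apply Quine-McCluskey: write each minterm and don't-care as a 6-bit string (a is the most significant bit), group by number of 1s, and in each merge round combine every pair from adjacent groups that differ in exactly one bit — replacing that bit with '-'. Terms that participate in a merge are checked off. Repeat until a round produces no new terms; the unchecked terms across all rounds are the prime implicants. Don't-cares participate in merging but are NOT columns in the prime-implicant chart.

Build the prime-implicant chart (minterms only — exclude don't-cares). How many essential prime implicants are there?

6

[col 0] 000101, 001000*, 001001*, 010010*, 010011*, 100000, 100110, 110001*, 110101*, 111100*, 111110*
[col 1] 00100-, 01001-, 110-01, 1111-0
Prime implicants: 000101, 00100-, 01001-, 100000, 100110, 110-01, 1111-0
PI chart (minterm → PIs covering it):
  5 | 000101  (sole → essential)
  8 | 00100-  (sole → essential)
  9 | 00100-  (sole → essential)
  18 | 01001-  (sole → essential)
  19 | 01001-  (sole → essential)
  32 | 100000  (sole → essential)
  49 | 110-01  (sole → essential)
  53 | 110-01  (sole → essential)
  60 | 1111-0  (sole → essential)
Essential prime implicants: 000101, 00100-, 01001-, 100000, 110-01, 1111-0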